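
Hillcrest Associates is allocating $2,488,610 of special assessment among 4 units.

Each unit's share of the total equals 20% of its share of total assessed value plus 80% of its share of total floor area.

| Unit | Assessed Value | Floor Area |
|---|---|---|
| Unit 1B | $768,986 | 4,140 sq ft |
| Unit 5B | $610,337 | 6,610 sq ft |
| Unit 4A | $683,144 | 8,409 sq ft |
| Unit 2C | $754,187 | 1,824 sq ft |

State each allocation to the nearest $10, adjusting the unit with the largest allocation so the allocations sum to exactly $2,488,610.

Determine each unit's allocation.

Totals — assessed value 2,816,654, floor area 20,983.
Blended shares (20% assessed value + 80% floor area): Unit 1B 0.2124; Unit 5B 0.2954; Unit 4A 0.3691; Unit 2C 0.1231.
Raw shares: Unit 1B 528,692.41; Unit 5B 735,014.12; Unit 4A 918,570.53; Unit 2C 306,332.94.
Rounded to nearest $10: Unit 1B $528,690; Unit 5B $735,010; Unit 4A $918,570; Unit 2C $306,330. Sum = $2,488,600.
Difference $2,488,610 − $2,488,600 = +$10 applied to largest allocation (Unit 4A): Unit 4A becomes $918,580.

Unit 1B: $528,690 · Unit 5B: $735,010 · Unit 4A: $918,580 · Unit 2C: $306,330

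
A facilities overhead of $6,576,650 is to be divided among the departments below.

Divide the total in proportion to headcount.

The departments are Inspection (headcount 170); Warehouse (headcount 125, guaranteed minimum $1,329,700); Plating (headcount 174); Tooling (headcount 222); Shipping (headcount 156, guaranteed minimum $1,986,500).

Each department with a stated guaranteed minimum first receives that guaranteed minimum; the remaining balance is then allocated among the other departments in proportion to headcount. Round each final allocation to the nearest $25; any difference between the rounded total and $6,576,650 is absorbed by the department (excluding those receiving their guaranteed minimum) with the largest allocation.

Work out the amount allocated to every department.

Inspection: $979,275 · Warehouse: $1,329,700 · Plating: $1,002,325 · Tooling: $1,278,850 · Shipping: $1,986,500

Minimums first: Warehouse $1,329,700; Shipping $1,986,500. Balance $3,260,450.
Balance split over remaining headcount 566: Inspection 979,287.10 → $979,275; Plating 1,002,329.15 → $1,002,325; Tooling 1,278,833.75 → $1,278,825.
Rounding difference +$25 applied to Tooling → $1,278,850.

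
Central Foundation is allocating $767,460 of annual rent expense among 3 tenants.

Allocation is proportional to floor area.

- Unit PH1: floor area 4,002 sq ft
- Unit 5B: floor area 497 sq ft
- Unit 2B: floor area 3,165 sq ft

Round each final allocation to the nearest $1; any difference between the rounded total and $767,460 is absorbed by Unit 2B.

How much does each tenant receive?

Unit PH1: $400,754 · Unit 5B: $49,769 · Unit 2B: $316,937

Total floor area = 7,664.
Pro-rata amounts: Unit PH1 4,002/7,664 × $767,460 = 400,753.51; Unit 5B 497/7,664 × $767,460 = 49,768.74; Unit 2B 3,165/7,664 × $767,460 = 316,937.75.
Rounded to nearest $1: Unit PH1 $400,754; Unit 5B $49,769; Unit 2B $316,938. Sum = $767,461.
Difference $767,460 − $767,461 = −$1 applied to Unit 2B: Unit 2B becomes $316,937.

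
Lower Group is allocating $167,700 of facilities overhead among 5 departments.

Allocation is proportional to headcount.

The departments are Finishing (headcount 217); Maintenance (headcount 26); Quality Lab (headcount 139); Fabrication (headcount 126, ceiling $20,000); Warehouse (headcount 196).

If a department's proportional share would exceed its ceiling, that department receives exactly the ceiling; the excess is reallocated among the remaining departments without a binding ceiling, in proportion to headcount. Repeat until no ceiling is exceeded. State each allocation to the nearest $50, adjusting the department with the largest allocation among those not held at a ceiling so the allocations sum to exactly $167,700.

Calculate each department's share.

Total headcount = 704.
Pro-rata shares before constraints: Finishing 51,691.62; Maintenance 6,193.47; Quality Lab 33,111.22; Fabrication 30,014.49; Warehouse 46,689.20.
Cap binds for Fabrication ($20,000); remaining pool $147,700 reallocated over remaining headcount 578.
Redistributed shares: Finishing 55,451.38 → $55,450; Maintenance 6,643.94 → $6,650; Quality Lab 35,519.55 → $35,500; Warehouse 50,085.12 → $50,100.

Finishing: $55,450; Maintenance: $6,650; Quality Lab: $35,500; Fabrication: $20,000; Warehouse: $50,100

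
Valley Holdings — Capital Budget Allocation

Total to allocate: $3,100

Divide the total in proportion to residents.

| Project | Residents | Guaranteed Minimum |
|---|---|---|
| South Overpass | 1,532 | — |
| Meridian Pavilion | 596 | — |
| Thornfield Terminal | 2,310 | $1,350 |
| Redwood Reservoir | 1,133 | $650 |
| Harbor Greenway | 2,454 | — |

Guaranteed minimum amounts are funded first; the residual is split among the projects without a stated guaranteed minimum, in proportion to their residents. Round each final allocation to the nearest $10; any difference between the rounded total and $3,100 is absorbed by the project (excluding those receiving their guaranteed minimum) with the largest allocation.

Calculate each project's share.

South Overpass: $370 · Meridian Pavilion: $140 · Thornfield Terminal: $1,350 · Redwood Reservoir: $650 · Harbor Greenway: $590

Guaranteed amounts: Thornfield Terminal $1,350; Redwood Reservoir $650. Remaining pool $1,100.
Remaining pool split over remaining residents 4,582: South Overpass 367.79 → $370; Meridian Pavilion 143.08 → $140; Harbor Greenway 589.13 → $590.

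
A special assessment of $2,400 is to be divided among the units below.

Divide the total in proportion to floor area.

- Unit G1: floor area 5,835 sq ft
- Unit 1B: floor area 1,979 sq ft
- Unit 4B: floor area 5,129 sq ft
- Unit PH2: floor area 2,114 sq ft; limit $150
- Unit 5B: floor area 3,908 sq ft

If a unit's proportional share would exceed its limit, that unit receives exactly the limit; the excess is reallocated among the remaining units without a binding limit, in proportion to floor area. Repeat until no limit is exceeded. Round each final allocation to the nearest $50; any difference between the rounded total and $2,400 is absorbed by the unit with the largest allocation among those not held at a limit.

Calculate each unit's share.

Unit G1: $800; Unit 1B: $250; Unit 4B: $700; Unit PH2: $150; Unit 5B: $500

Floor area total: 18,965.
Pro-rata shares before constraints: Unit G1 738.41; Unit 1B 250.44; Unit 4B 649.07; Unit PH2 267.52; Unit 5B 494.55.
Capped: Unit PH2 ($150); balance $2,250 reallocated over remaining floor area 16,851.
Remaining shares: Unit G1 779.11 → $800; Unit 1B 264.24 → $250; Unit 4B 684.84 → $700; Unit 5B 521.81 → $500.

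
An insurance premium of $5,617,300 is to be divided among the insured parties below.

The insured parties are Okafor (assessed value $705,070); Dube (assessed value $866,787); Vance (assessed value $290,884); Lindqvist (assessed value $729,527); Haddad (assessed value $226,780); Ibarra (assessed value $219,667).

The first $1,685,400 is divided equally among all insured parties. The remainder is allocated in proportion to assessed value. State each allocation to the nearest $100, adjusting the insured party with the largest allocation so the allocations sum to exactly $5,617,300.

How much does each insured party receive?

Okafor: $1,193,200; Dube: $1,402,500; Vance: $657,300; Lindqvist: $1,224,900; Haddad: $574,300; Ibarra: $565,100

Equal tier: $1,685,400 ÷ 6 = $280,900 apiece.
Remainder $3,931,900 by assessed value (total 3,038,715): Okafor 912,314.82 → $912,300; Dube 1,121,566.12 → $1,121,600; Vance 376,385.02 → $376,400; Lindqvist 943,960.59 → $944,000; Haddad 293,438.60 → $293,400; Ibarra 284,234.84 → $284,200.
Totals: Okafor $280,900 + $912,300 = $1,193,200; Dube $280,900 + $1,121,600 = $1,402,500; Vance $280,900 + $376,400 = $657,300; Lindqvist $280,900 + $944,000 = $1,224,900; Haddad $280,900 + $293,400 = $574,300; Ibarra $280,900 + $284,200 = $565,100.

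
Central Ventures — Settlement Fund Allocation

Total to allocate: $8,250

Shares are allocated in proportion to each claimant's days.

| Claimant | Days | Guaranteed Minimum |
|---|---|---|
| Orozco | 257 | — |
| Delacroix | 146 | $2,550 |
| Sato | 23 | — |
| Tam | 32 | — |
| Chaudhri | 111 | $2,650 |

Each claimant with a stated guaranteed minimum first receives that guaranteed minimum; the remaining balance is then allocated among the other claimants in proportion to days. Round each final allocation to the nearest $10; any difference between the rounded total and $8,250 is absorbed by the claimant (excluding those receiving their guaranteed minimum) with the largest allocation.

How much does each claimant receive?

Orozco: $2,520 · Delacroix: $2,550 · Sato: $220 · Tam: $310 · Chaudhri: $2,650

Guaranteed amounts: Delacroix $2,550; Chaudhri $2,650. Balance $3,050.
Balance split over remaining days 312: Orozco 2,512.34 → $2,510; Sato 224.84 → $220; Tam 312.82 → $310.
Rounding difference +$10 applied to Orozco → $2,520.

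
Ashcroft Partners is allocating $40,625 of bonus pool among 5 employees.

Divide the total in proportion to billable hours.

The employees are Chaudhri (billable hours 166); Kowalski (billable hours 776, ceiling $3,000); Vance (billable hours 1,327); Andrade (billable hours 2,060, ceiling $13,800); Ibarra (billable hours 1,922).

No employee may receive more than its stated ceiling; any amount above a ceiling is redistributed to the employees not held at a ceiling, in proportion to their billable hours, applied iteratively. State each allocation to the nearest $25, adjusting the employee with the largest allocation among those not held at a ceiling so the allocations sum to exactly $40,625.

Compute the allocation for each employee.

Chaudhri: $1,150 | Kowalski: $3,000 | Vance: $9,250 | Andrade: $13,800 | Ibarra: $13,425

Sum of billable hours: 6,251.
Unconstrained shares: Chaudhri 1,078.83; Kowalski 5,043.19; Vance 8,624.12; Andrade 13,387.86; Ibarra 12,491.00.
Held at cap: Kowalski ($3,000); balance $37,625 reallocated over remaining billable hours 5,475.
Held at cap: Andrade ($13,800); balance $23,825 reallocated over remaining billable hours 3,415.
Shares after redistribution: Chaudhri 1,158.11 → $1,150; Vance 9,257.91 → $9,250; Ibarra 13,408.98 → $13,400.
Rounding difference +$25 applied to Ibarra → $13,425.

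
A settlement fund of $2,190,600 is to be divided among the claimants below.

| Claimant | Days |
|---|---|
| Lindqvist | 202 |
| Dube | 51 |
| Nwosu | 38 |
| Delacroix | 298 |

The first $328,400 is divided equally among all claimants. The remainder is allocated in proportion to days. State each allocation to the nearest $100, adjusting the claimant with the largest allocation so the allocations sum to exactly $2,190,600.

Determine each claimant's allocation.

Lindqvist: $720,700 | Dube: $243,300 | Nwosu: $202,200 | Delacroix: $1,024,400

Equal tier: $328,400 ÷ 4 = $82,100 apiece.
Remainder $1,862,200 by days (total 589): Lindqvist 638,649.24 → $638,600; Dube 161,243.12 → $161,200; Nwosu 120,141.94 → $120,100; Delacroix 942,165.70 → $942,200.
Rounding difference +$100 on remainder applied to Delacroix.
Totals: Lindqvist $82,100 + $638,600 = $720,700; Dube $82,100 + $161,200 = $243,300; Nwosu $82,100 + $120,100 = $202,200; Delacroix $82,100 + $942,300 = $1,024,400.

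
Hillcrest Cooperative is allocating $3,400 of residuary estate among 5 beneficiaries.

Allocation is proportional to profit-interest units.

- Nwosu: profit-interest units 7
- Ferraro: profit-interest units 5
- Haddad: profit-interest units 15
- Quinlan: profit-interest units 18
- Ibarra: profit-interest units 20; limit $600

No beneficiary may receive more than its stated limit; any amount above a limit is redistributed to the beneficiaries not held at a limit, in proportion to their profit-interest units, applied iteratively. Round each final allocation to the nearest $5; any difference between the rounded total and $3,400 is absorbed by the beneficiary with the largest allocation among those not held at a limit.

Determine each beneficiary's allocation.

Nwosu: $435 · Ferraro: $310 · Haddad: $935 · Quinlan: $1,120 · Ibarra: $600

Total profit-interest units = 65.
Unconstrained shares: Nwosu 366.15; Ferraro 261.54; Haddad 784.62; Quinlan 941.54; Ibarra 1,046.15.
Held at cap: Ibarra ($600); remaining pool $2,800 reallocated over remaining profit-interest units 45.
Redistributed shares: Nwosu 435.56 → $435; Ferraro 311.11 → $310; Haddad 933.33 → $935; Quinlan 1,120.00 → $1,120.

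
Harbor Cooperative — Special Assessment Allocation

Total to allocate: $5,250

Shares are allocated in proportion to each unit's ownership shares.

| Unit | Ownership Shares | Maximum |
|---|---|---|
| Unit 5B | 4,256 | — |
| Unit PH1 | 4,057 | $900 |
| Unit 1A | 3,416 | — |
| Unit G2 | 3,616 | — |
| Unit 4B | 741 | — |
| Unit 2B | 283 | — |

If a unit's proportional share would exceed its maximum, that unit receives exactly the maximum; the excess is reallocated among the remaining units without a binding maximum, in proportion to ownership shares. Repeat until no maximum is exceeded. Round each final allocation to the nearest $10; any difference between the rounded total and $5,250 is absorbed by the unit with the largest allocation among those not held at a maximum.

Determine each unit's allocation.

Combined ownership shares = 16,369.
Pro-rata shares before constraints: Unit 5B 1,365.02; Unit PH1 1,301.19; Unit 1A 1,095.61; Unit G2 1,159.75; Unit 4B 237.66; Unit 2B 90.77.
Capped: Unit PH1 ($900); balance $4,350 reallocated over remaining ownership shares 12,312.
Shares after redistribution: Unit 5B 1,503.70 → $1,500; Unit 1A 1,206.92 → $1,210; Unit G2 1,277.58 → $1,280; Unit 4B 261.81 → $260; Unit 2B 99.99 → $100.

Unit 5B: $1,500 · Unit PH1: $900 · Unit 1A: $1,210 · Unit G2: $1,280 · Unit 4B: $260 · Unit 2B: $100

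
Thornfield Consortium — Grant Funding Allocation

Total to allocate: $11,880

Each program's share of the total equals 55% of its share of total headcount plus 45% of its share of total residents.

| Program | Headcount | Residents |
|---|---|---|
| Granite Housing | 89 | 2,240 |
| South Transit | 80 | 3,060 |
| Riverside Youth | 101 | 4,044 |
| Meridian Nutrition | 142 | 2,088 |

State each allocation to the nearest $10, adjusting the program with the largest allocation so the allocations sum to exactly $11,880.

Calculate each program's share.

Granite Housing: $2,460 · South Transit: $2,700 · Riverside Youth: $3,490 · Meridian Nutrition: $3,230

Headcount total 412; residents total 11,432.
Combined weights (55% headcount + 45% residents): Granite Housing 0.2070; South Transit 0.2272; Riverside Youth 0.2940; Meridian Nutrition 0.2718.
Unrounded shares: Granite Housing 2,458.97; South Transit 2,699.70; Riverside Youth 3,492.90; Meridian Nutrition 3,228.43.
Rounded to nearest $10: Granite Housing $2,460; South Transit $2,700; Riverside Youth $3,490; Meridian Nutrition $3,230. Sum = $11,880.
Sum already equals the total — no adjustment.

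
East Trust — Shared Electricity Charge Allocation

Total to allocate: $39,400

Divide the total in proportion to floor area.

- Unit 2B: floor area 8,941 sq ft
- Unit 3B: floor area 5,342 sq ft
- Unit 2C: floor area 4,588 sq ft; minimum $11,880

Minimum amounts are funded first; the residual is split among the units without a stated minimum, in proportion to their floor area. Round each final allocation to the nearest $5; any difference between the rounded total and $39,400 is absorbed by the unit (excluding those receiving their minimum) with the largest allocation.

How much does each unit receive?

Guaranteed amounts: Unit 2C $11,880. Balance $27,520.
Balance split over remaining floor area 14,283: Unit 2B 17,227.22 → $17,225; Unit 3B 10,292.78 → $10,295.

Unit 2B: $17,225; Unit 3B: $10,295; Unit 2C: $11,880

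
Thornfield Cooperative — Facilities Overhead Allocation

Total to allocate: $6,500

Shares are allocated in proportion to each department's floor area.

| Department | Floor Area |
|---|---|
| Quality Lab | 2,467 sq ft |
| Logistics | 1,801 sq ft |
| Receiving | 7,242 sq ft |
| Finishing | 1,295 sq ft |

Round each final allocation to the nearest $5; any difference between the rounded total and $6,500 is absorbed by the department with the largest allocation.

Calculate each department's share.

Sum of floor area: 12,805.
Proportional shares: Quality Lab 2,467/12,805 × $6,500 = 1,252.28; Logistics 1,801/12,805 × $6,500 = 914.21; Receiving 7,242/12,805 × $6,500 = 3,676.14; Finishing 1,295/12,805 × $6,500 = 657.36.
After rounding ($5): Quality Lab $1,250; Logistics $915; Receiving $3,675; Finishing $655. Sum = $6,495.
Difference $6,500 − $6,495 = +$5 applied to largest allocation (Receiving): Receiving becomes $3,680.

Quality Lab: $1,250 · Logistics: $915 · Receiving: $3,680 · Finishing: $655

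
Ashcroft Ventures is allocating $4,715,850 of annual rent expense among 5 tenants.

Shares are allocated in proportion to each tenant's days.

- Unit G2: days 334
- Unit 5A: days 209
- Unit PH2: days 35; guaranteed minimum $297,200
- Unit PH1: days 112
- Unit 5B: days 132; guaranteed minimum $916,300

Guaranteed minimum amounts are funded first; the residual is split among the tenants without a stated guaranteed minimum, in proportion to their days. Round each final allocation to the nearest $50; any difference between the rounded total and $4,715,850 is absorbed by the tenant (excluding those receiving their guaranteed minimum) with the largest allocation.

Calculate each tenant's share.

Minimums first: Unit PH2 $297,200; Unit 5B $916,300. Remaining pool $3,502,350.
Remaining pool split over remaining days 655: Unit G2 1,785,931.15 → $1,785,950; Unit 5A 1,117,543.74 → $1,117,550; Unit PH1 598,875.11 → $598,900.
Rounding difference −$50 applied to Unit G2 → $1,785,900.

Unit G2: $1,785,900; Unit 5A: $1,117,550; Unit PH2: $297,200; Unit PH1: $598,900; Unit 5B: $916,300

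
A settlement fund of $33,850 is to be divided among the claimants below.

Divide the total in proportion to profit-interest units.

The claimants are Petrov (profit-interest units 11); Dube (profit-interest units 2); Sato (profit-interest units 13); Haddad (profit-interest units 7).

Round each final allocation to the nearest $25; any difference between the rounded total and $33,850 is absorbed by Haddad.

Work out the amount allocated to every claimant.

Petrov: $11,275 | Dube: $2,050 | Sato: $13,325 | Haddad: $7,200

Profit-interest units total: 33.
Raw shares: Petrov 11/33 × $33,850 = 11,283.33; Dube 2/33 × $33,850 = 2,051.52; Sato 13/33 × $33,850 = 13,334.85; Haddad 7/33 × $33,850 = 7,180.30.
Rounded to nearest $25: Petrov $11,275; Dube $2,050; Sato $13,325; Haddad $7,175. Sum = $33,825.
Difference $33,850 − $33,825 = +$25 applied to Haddad: Haddad becomes $7,200.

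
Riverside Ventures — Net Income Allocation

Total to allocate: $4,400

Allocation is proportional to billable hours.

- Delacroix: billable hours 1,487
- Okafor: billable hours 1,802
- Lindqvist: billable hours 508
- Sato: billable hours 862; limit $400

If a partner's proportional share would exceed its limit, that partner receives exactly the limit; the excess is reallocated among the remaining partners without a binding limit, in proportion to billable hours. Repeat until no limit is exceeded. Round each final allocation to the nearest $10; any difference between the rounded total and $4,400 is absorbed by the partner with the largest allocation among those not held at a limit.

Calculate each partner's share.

Delacroix: $1,570; Okafor: $1,890; Lindqvist: $540; Sato: $400

Total billable hours = 4,659.
Pro-rata shares before constraints: Delacroix 1,404.34; Okafor 1,701.82; Lindqvist 479.76; Sato 814.08.
Held at cap: Sato ($400); balance $4,000 reallocated over remaining billable hours 3,797.
Redistributed shares: Delacroix 1,566.50 → $1,570; Okafor 1,898.34 → $1,900; Lindqvist 535.16 → $540.
Rounding difference −$10 applied to Okafor → $1,890.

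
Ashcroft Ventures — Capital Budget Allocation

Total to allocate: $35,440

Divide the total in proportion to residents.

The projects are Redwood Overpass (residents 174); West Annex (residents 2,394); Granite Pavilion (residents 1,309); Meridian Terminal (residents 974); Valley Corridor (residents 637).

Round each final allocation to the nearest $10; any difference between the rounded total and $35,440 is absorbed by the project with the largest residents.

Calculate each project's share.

Redwood Overpass: $1,120; West Annex: $15,470; Granite Pavilion: $8,450; Meridian Terminal: $6,290; Valley Corridor: $4,110

Sum of residents: 5,488.
Raw shares: Redwood Overpass 174/5,488 × $35,440 = 1,123.64; West Annex 2,394/5,488 × $35,440 = 15,459.80; Granite Pavilion 1,309/5,488 × $35,440 = 8,453.16; Meridian Terminal 974/5,488 × $35,440 = 6,289.83; Valley Corridor 637/5,488 × $35,440 = 4,113.57.
At nearest $10: Redwood Overpass $1,120; West Annex $15,460; Granite Pavilion $8,450; Meridian Terminal $6,290; Valley Corridor $4,110. Sum = $35,430.
Difference $35,440 − $35,430 = +$10 applied to largest residents (West Annex): West Annex becomes $15,470.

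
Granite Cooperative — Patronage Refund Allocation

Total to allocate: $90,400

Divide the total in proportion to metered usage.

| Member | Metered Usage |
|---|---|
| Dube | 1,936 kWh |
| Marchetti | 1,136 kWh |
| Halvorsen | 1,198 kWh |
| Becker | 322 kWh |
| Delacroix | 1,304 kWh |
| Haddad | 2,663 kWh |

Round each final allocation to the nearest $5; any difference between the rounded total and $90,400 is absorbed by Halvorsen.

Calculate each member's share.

Total metered usage = 8,559.
Pro-rata amounts: Dube 1,936/8,559 × $90,400 = 20,448.00; Marchetti 1,136/8,559 × $90,400 = 11,998.41; Halvorsen 1,198/8,559 × $90,400 = 12,653.25; Becker 322/8,559 × $90,400 = 3,400.96; Delacroix 1,304/8,559 × $90,400 = 13,772.82; Haddad 2,663/8,559 × $90,400 = 28,126.56.
After rounding ($5): Dube $20,450; Marchetti $12,000; Halvorsen $12,655; Becker $3,400; Delacroix $13,775; Haddad $28,125. Sum = $90,405.
Difference $90,400 − $90,405 = −$5 applied to Halvorsen: Halvorsen becomes $12,650.

Dube: $20,450 · Marchetti: $12,000 · Halvorsen: $12,650 · Becker: $3,400 · Delacroix: $13,775 · Haddad: $28,125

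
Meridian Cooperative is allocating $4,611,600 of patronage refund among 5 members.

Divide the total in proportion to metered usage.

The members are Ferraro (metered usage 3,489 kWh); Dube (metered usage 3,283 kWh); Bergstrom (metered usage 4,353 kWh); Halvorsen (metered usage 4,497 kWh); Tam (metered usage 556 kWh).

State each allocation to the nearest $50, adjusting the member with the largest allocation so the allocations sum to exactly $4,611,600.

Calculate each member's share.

Ferraro: $994,550 | Dube: $935,850 | Bergstrom: $1,240,850 | Halvorsen: $1,281,850 | Tam: $158,500

Metered usage total: 16,178.
Pro-rata amounts: Ferraro 3,489/16,178 × $4,611,600 = 994,552.63; Dube 3,283/16,178 × $4,611,600 = 935,831.55; Bergstrom 4,353/16,178 × $4,611,600 = 1,240,839.09; Halvorsen 4,497/16,178 × $4,611,600 = 1,281,886.83; Tam 556/16,178 × $4,611,600 = 158,489.90.
Rounded to nearest $50: Ferraro $994,550; Dube $935,850; Bergstrom $1,240,850; Halvorsen $1,281,900; Tam $158,500. Sum = $4,611,650.
Difference $4,611,600 − $4,611,650 = −$50 applied to largest allocation (Halvorsen): Halvorsen becomes $1,281,850.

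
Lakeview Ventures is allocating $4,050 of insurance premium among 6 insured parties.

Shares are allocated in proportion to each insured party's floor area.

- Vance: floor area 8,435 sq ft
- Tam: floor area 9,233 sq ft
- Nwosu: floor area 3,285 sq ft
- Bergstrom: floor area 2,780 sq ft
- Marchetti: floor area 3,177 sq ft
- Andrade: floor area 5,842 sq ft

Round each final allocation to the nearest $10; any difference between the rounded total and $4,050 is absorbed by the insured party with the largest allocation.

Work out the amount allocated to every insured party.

Total floor area = 32,752.
Unrounded shares: Vance 8,435/32,752 × $4,050 = 1,043.04; Tam 9,233/32,752 × $4,050 = 1,141.72; Nwosu 3,285/32,752 × $4,050 = 406.21; Bergstrom 2,780/32,752 × $4,050 = 343.77; Marchetti 3,177/32,752 × $4,050 = 392.86; Andrade 5,842/32,752 × $4,050 = 722.40.
At nearest $10: Vance $1,040; Tam $1,140; Nwosu $410; Bergstrom $340; Marchetti $390; Andrade $720. Sum = $4,040.
Difference $4,050 − $4,040 = +$10 applied to largest allocation (Tam): Tam becomes $1,150.

Vance: $1,040; Tam: $1,150; Nwosu: $410; Bergstrom: $340; Marchetti: $390; Andrade: $720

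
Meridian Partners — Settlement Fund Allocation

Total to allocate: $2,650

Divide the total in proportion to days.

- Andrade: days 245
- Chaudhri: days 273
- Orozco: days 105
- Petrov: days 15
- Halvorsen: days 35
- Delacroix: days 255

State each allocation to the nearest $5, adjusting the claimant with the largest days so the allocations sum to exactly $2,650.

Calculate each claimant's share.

Andrade: $700 | Chaudhri: $775 | Orozco: $300 | Petrov: $45 | Halvorsen: $100 | Delacroix: $730

Total days = 928.
Pro-rata amounts: Andrade 245/928 × $2,650 = 699.62; Chaudhri 273/928 × $2,650 = 779.58; Orozco 105/928 × $2,650 = 299.84; Petrov 15/928 × $2,650 = 42.83; Halvorsen 35/928 × $2,650 = 99.95; Delacroix 255/928 × $2,650 = 728.18.
Rounded to nearest $5: Andrade $700; Chaudhri $780; Orozco $300; Petrov $45; Halvorsen $100; Delacroix $730. Sum = $2,655.
Difference $2,650 − $2,655 = −$5 applied to largest days (Chaudhri): Chaudhri becomes $775.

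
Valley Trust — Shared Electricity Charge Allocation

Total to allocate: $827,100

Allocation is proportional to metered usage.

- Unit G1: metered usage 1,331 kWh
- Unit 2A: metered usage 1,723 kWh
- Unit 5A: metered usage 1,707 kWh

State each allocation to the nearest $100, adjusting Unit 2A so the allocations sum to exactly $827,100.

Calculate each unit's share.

Unit G1: $231,200 | Unit 2A: $299,400 | Unit 5A: $296,500

Total metered usage = 4,761.
Raw shares: Unit G1 1,331/4,761 × $827,100 = 231,226.65; Unit 2A 1,723/4,761 × $827,100 = 299,326.47; Unit 5A 1,707/4,761 × $827,100 = 296,546.88.
After rounding ($100): Unit G1 $231,200; Unit 2A $299,300; Unit 5A $296,500. Sum = $827,000.
Difference $827,100 − $827,000 = +$100 applied to Unit 2A: Unit 2A becomes $299,400.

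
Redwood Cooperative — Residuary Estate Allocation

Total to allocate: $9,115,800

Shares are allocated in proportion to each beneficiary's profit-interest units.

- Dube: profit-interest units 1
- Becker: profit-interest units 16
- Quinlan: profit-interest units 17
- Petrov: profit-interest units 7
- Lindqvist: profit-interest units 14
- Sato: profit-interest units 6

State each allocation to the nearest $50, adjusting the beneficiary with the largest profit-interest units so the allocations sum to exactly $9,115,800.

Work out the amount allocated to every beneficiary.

Dube: $149,450 · Becker: $2,391,050 · Quinlan: $2,540,400 · Petrov: $1,046,100 · Lindqvist: $2,092,150 · Sato: $896,650

Total profit-interest units = 61.
Unrounded shares: Dube 1/61 × $9,115,800 = 149,439.34; Becker 16/61 × $9,115,800 = 2,391,029.51; Quinlan 17/61 × $9,115,800 = 2,540,468.85; Petrov 7/61 × $9,115,800 = 1,046,075.41; Lindqvist 14/61 × $9,115,800 = 2,092,150.82; Sato 6/61 × $9,115,800 = 896,636.07.
At nearest $50: Dube $149,450; Becker $2,391,050; Quinlan $2,540,450; Petrov $1,046,100; Lindqvist $2,092,150; Sato $896,650. Sum = $9,115,850.
Difference $9,115,800 − $9,115,850 = −$50 applied to largest profit-interest units (Quinlan): Quinlan becomes $2,540,400.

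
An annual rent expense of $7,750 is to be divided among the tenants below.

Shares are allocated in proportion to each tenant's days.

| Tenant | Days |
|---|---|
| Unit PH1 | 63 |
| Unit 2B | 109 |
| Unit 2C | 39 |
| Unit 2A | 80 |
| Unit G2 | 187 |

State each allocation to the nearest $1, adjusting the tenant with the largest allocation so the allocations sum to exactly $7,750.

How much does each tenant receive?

Unit PH1: $1,021 · Unit 2B: $1,767 · Unit 2C: $632 · Unit 2A: $1,297 · Unit G2: $3,033

Sum of days: 478.
Proportional shares: Unit PH1 63/478 × $7,750 = 1,021.44; Unit 2B 109/478 × $7,750 = 1,767.26; Unit 2C 39/478 × $7,750 = 632.32; Unit 2A 80/478 × $7,750 = 1,297.07; Unit G2 187/478 × $7,750 = 3,031.90.
Rounded to nearest $1: Unit PH1 $1,021; Unit 2B $1,767; Unit 2C $632; Unit 2A $1,297; Unit G2 $3,032. Sum = $7,749.
Difference $7,750 − $7,749 = +$1 applied to largest allocation (Unit G2): Unit G2 becomes $3,033.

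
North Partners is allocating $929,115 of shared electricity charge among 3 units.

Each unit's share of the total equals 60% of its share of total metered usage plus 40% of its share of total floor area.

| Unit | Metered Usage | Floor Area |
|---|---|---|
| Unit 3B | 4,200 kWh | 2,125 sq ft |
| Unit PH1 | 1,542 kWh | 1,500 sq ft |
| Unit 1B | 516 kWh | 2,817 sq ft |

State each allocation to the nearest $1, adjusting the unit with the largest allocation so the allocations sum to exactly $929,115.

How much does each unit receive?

Metered usage total 6,258; floor area total 6,442.
Combined weights (60% metered usage + 40% floor area): Unit 3B 0.5346; Unit PH1 0.2410; Unit 1B 0.2244.
Unrounded shares: Unit 3B 496,733.83; Unit PH1 223,899.56; Unit 1B 208,481.60.
At nearest $1: Unit 3B $496,734; Unit PH1 $223,900; Unit 1B $208,482. Sum = $929,116.
Difference $929,115 − $929,116 = −$1 applied to largest allocation (Unit 3B): Unit 3B becomes $496,733.

Unit 3B: $496,733 | Unit PH1: $223,900 | Unit 1B: $208,482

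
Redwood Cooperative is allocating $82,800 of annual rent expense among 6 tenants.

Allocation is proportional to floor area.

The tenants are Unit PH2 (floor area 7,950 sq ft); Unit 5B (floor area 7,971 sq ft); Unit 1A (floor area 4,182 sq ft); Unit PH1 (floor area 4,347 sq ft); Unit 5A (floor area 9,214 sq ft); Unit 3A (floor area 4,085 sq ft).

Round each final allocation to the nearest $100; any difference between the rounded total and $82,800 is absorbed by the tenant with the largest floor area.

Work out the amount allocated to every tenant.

Sum of floor area: 7,950 + 7,971 + 4,182 + 4,347 + 9,214 + 4,085 = 37,749.
Pro-rata amounts: Unit PH2 17,437.81; Unit 5B 17,483.88; Unit 1A 9,172.95; Unit PH1 9,534.86; Unit 5A 20,210.32; Unit 3A 8,960.18.
At nearest $100: Unit PH2 $17,400; Unit 5B $17,500; Unit 1A $9,200; Unit PH1 $9,500; Unit 5A $20,200; Unit 3A $9,000. Sum = $82,800.
No rounding difference to absorb.

Unit PH2: $17,400 | Unit 5B: $17,500 | Unit 1A: $9,200 | Unit PH1: $9,500 | Unit 5A: $20,200 | Unit 3A: $9,000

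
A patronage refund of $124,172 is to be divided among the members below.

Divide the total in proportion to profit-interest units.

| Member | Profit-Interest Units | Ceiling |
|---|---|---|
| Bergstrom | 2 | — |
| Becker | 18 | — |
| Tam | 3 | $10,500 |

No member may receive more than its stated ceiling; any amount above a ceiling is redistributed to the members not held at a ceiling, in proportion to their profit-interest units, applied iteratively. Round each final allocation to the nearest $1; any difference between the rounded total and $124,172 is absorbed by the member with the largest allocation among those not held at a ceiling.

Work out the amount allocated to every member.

Bergstrom: $11,367; Becker: $102,305; Tam: $10,500

Total profit-interest units = 23.
Proportional shares (ignoring caps): Bergstrom 10,797.57; Becker 97,178.09; Tam 16,196.35.
Held at cap: Tam ($10,500); residual $113,672 reallocated over remaining profit-interest units 20.
Redistributed shares: Bergstrom 11,367.20 → $11,367; Becker 102,304.80 → $102,305.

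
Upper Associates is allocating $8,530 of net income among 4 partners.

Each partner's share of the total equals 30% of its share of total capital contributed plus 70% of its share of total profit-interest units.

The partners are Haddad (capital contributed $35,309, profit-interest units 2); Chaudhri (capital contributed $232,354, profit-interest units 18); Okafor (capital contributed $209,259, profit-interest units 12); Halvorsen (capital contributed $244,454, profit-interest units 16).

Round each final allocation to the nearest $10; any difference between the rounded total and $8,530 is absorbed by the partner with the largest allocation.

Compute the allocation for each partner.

Capital contributed total 721,376; profit-interest units total 48.
Blended shares (30% capital contributed + 70% profit-interest units): Haddad 0.0439; Chaudhri 0.3591; Okafor 0.2620; Halvorsen 0.3350.
Proportional shares: Haddad 374.05; Chaudhri 3,063.37; Okafor 2,235.07; Halvorsen 2,857.51.
At nearest $10: Haddad $370; Chaudhri $3,060; Okafor $2,240; Halvorsen $2,860. Sum = $8,530.
No rounding difference to absorb.

Haddad: $370 | Chaudhri: $3,060 | Okafor: $2,240 | Halvorsen: $2,860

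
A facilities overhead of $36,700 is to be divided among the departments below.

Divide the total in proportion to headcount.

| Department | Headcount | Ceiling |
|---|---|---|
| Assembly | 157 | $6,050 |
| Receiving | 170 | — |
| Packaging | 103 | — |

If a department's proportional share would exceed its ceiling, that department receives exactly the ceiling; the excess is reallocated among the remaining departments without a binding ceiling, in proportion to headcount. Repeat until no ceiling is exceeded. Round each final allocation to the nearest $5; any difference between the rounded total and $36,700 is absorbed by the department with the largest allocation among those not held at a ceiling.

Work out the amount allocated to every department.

Assembly: $6,050 | Receiving: $19,085 | Packaging: $11,565

Sum of headcount: 430.
Proportional shares (ignoring caps): Assembly 13,399.77; Receiving 14,509.30; Packaging 8,790.93.
Capped: Assembly ($6,050); residual $30,650 reallocated over remaining headcount 273.
Shares after redistribution: Receiving 19,086.08 → $19,085; Packaging 11,563.92 → $11,565.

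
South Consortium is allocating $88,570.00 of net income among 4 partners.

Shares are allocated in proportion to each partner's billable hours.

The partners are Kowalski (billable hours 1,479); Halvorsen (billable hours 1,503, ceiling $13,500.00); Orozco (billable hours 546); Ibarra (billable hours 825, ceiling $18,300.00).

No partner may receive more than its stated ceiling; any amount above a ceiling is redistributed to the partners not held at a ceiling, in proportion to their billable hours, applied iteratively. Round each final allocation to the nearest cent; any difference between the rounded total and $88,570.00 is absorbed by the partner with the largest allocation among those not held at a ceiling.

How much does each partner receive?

Kowalski: $41,463.13 | Halvorsen: $13,500.00 | Orozco: $15,306.87 | Ibarra: $18,300.00

Billable hours total: 4,353.
Proportional shares (ignoring caps): Kowalski 30,093.0462; Halvorsen 30,581.3715; Orozco 11,109.4004; Ibarra 16,786.1819.
Cap binds for Halvorsen ($13,500.00); residual $75,070.00 reallocated over remaining billable hours 2,850.
Cap binds for Ibarra ($18,300.00); residual $56,770.00 reallocated over remaining billable hours 2,025.
Remaining shares: Kowalski 41,463.1259 → $41,463.13; Orozco 15,306.8741 → $15,306.87.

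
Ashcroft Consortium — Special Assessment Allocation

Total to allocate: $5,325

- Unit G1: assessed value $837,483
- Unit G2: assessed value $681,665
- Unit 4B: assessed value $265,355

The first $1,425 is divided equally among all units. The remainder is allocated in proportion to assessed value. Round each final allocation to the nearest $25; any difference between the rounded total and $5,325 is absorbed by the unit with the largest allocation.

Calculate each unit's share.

Unit G1: $2,300 | Unit G2: $1,975 | Unit 4B: $1,050

First tranche $1,425 split equally: $475 each.
Remainder $3,900 by assessed value (total 1,784,503): Unit G1 1,830.30 → $1,825; Unit G2 1,489.77 → $1,500; Unit 4B 579.93 → $575.
Totals: Unit G1 $475 + $1,825 = $2,300; Unit G2 $475 + $1,500 = $1,975; Unit 4B $475 + $575 = $1,050.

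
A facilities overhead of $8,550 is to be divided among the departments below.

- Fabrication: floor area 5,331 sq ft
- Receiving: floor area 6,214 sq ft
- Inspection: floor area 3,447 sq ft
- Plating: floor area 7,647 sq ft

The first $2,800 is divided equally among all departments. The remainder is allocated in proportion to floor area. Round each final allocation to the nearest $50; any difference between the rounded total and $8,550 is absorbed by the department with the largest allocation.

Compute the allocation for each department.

Equal tier: $2,800 ÷ 4 = $700 apiece.
Remainder $5,750 by floor area (total 22,639): Fabrication 1,354.00 → $1,350; Receiving 1,578.27 → $1,600; Inspection 875.49 → $900; Plating 1,942.23 → $1,950.
Rounding difference −$50 on remainder applied to Plating.
Totals: Fabrication $700 + $1,350 = $2,050; Receiving $700 + $1,600 = $2,300; Inspection $700 + $900 = $1,600; Plating $700 + $1,900 = $2,600.

Fabrication: $2,050 | Receiving: $2,300 | Inspection: $1,600 | Plating: $2,600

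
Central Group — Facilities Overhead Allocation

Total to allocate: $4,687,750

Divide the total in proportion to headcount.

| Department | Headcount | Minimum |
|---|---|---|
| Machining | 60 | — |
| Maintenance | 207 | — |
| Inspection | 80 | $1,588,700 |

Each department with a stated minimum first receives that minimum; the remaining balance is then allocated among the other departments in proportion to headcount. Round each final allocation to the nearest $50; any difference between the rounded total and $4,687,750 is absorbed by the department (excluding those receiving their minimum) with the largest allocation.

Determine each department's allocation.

Fund the minimums — Inspection $1,588,700. Balance $3,099,050.
Balance split over remaining headcount 267: Machining 696,415.73 → $696,400; Maintenance 2,402,634.27 → $2,402,650.

Machining: $696,400 | Maintenance: $2,402,650 | Inspection: $1,588,700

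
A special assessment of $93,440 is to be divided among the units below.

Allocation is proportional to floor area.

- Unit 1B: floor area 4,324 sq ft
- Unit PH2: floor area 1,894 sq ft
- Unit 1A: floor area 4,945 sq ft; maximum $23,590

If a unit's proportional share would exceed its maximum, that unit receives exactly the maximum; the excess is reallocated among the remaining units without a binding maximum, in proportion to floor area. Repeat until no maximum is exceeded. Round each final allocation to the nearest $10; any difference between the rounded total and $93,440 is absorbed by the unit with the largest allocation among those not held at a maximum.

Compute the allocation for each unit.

Total floor area = 11,163.
Pro-rata shares before constraints: Unit 1B 36,194.08; Unit PH2 15,853.75; Unit 1A 41,392.17.
Held at cap: Unit 1A ($23,590); residual $69,850 reallocated over remaining floor area 6,218.
Redistributed shares: Unit 1B 48,573.72 → $48,570; Unit PH2 21,276.28 → $21,280.

Unit 1B: $48,570 · Unit PH2: $21,280 · Unit 1A: $23,590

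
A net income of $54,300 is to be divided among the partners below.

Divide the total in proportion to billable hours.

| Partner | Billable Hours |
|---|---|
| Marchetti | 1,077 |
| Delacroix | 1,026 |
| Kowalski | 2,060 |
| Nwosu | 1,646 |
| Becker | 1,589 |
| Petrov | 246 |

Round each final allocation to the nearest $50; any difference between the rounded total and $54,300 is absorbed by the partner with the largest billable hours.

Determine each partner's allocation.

Marchetti: $7,650 | Delacroix: $7,300 | Kowalski: $14,600 | Nwosu: $11,700 | Becker: $11,300 | Petrov: $1,750

Sum of billable hours: 7,644.
Raw shares: Marchetti 1,077/7,644 × $54,300 = 7,650.59; Delacroix 1,026/7,644 × $54,300 = 7,288.30; Kowalski 2,060/7,644 × $54,300 = 14,633.44; Nwosu 1,646/7,644 × $54,300 = 11,692.54; Becker 1,589/7,644 × $54,300 = 11,287.64; Petrov 246/7,644 × $54,300 = 1,747.49.
At nearest $50: Marchetti $7,650; Delacroix $7,300; Kowalski $14,650; Nwosu $11,700; Becker $11,300; Petrov $1,750. Sum = $54,350.
Difference $54,300 − $54,350 = −$50 applied to largest billable hours (Kowalski): Kowalski becomes $14,600.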